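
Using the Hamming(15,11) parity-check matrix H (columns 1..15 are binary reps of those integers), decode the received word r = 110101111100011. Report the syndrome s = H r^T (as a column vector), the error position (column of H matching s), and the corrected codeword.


s = (1, 1, 0, 0)^T, error position = 12, corrected codeword c = 110101111101011

Compute s = H r^T mod 2 one row at a time:
  s_1 = 1 + 1 + 1 + 0 + 0 + 0 + 1 + 1 = 5 ≡ 1 (mod 2).
  s_2 = 1 + 0 + 1 + 1 + 0 + 0 + 1 + 1 = 5 ≡ 1 (mod 2).
  s_3 = 1 + 0 + 1 + 1 + 1 + 0 + 1 + 1 = 6 ≡ 0 (mod 2).
  s_4 = 1 + 0 + 0 + 1 + 1 + 0 + 0 + 1 = 4 ≡ 0 (mod 2).
s = (1, 1, 0, 0)^T — this equals column 12 of H (binary 1100), so error is at position 12.
Correct: flip bit 12 of r = 110101111100011 to get c = 110101111101011.


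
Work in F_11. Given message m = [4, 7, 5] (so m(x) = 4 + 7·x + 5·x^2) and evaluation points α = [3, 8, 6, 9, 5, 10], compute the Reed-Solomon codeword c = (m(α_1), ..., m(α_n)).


c = [4, 6, 6, 10, 10, 2]

Message polynomial: m(x) = 4 + 7·x + 5·x^2 (mod 11).
For each evaluation point α_i, compute m(α_i) mod 11:
  α_1 = 3: Horner steps 5 → 0 → 4, so m(3) = 4.
  α_2 = 8: Horner steps 5 → 3 → 6, so m(8) = 6.
  α_3 = 6: Horner steps 5 → 4 → 6, so m(6) = 6.
  α_4 = 9: Horner steps 5 → 8 → 10, so m(9) = 10.
  α_5 = 5: Horner steps 5 → 10 → 10, so m(5) = 10.
  α_6 = 10: Horner steps 5 → 2 → 2, so m(10) = 2.
Codeword c = [4, 6, 6, 10, 10, 2] ∈ F_11^6.


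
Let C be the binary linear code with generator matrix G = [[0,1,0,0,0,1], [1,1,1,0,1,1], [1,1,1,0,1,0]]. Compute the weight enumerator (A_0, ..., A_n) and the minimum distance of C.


Weight distribution: A_0 = 1, A_1 = 2, A_2 = 1, A_3 = 1, A_4 = 2, A_5 = 1. Minimum distance d = 1.

Enumerate all 2^3 = 8 messages m ∈ F_2^3.
For each, compute codeword c = mG in F_2^6, then tally its weight.
  m = 000 → c = 000000, weight = 0.
  m = 100 → c = 010001, weight = 2.
  m = 010 → c = 111011, weight = 5.
  m = 110 → c = 101010, weight = 3.
  m = 001 → c = 111010, weight = 4.
  m = 101 → c = 101011, weight = 4.
  m = 011 → c = 000001, weight = 1.
  m = 111 → c = 010000, weight = 1.
Tally weights:
  weight 0: 1 codewords.
  weight 1: 2 codewords.
  weight 2: 1 codewords.
  weight 3: 1 codewords.
  weight 4: 2 codewords.
  weight 5: 1 codewords.
Minimum distance d = smallest w > 0 with A_w > 0 = 1.
Sanity: Σ A_w = 8 = 2^3 = 8 ✓.


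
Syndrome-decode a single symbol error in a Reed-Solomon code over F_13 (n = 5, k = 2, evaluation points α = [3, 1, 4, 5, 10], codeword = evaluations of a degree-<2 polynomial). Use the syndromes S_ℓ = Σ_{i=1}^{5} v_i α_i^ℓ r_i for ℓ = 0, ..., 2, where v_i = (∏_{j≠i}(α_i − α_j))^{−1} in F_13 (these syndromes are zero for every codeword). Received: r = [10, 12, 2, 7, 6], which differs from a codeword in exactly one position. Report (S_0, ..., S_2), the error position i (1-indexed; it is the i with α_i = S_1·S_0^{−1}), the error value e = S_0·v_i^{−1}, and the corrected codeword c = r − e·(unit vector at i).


S = (8, 8, 8), error at position 2, error magnitude e = 12, c = [10, 0, 2, 7, 6].

Step 1: column multipliers v_i = (∏_{j≠i}(α_i − α_j))^{−1} mod 13.
  i = 1 (α = 3): (3−1)(3−4)(3−5)(3−10) = 2·(−1)·(−2)·(−7) = −28 ≡ 11, so v_1 = 11^{−1} = 6 (mod 13).
  i = 2 (α = 1): (1−3)(1−4)(1−5)(1−10) = (−2)·(−3)·(−4)·(−9) = 216 ≡ 8, so v_2 = 8^{−1} = 5 (mod 13).
  i = 3 (α = 4): (4−3)(4−1)(4−5)(4−10) = 1·3·(−1)·(−6) = 18 ≡ 5, so v_3 = 5^{−1} = 8 (mod 13).
  i = 4 (α = 5): (5−3)(5−1)(5−4)(5−10) = 2·4·1·(−5) = −40 ≡ 12, so v_4 = 12^{−1} = 12 (mod 13).
  i = 5 (α = 10): (10−3)(10−1)(10−4)(10−5) = 7·9·6·5 = 1890 ≡ 5, so v_5 = 5^{−1} = 8 (mod 13).
  v = [6, 5, 8, 12, 8].
Step 2: syndromes of r = [10, 12, 2, 7, 6] (all sums mod 13).
  S_0 = Σ v_i r_i = 6·10 + 5·12 + 8·2 + 12·7 + 8·6 = 268 ≡ 8.
  S_1 = Σ v_i α_i r_i = 6·3·10 + 5·1·12 + 8·4·2 + 12·5·7 + 8·10·6 = 1204 ≡ 8.
  α_i^2 mod 13 = [9, 1, 3, 12, 9].
  S_2 = Σ v_i α_i^2 r_i = 6·9·10 + 5·1·12 + 8·3·2 + 12·12·7 + 8·9·6 = 2088 ≡ 8.
  S = (8, 8, 8) ≠ 0, so r is not a codeword (an error is present).
Step 3: locate the error. For a single error e at position i, S_ℓ = v_i·e·α_i^ℓ, so α_err = S_1/S_0.
  S_0^{−1} = 8^{−1} = 5 (mod 13), so α_err = 8·5 = 40 ≡ 1 = α_2. Error position i = 2.
  Consistency check: S_2/S_1 = 8·5 = 40 ≡ 1 = α_err ✓ (single-error assumption holds).
Step 4: error magnitude e = S_0/v_2 = S_0·∏_{j≠2}(α_2 − α_j) = 8·8 = 64 ≡ 12 (mod 13).
Step 5: correct position 2: c_2 = r_2 − e = 12 − 12 ≡ 0 (mod 13). Hence c = [10, 0, 2, 7, 6].
  Check: interpolating c through the α_i gives m(x) = 8 + 5·x (degree < 2) with m(α_i) = c_i for every i, so c is indeed a codeword.


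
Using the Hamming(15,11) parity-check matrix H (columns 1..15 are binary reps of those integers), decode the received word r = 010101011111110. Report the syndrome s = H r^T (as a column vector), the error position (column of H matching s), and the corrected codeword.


s = (1, 1, 1, 1)^T, error position = 15, corrected codeword c = 010101011111111

Compute s = H r^T mod 2 one row at a time:
  s_1 = 1 + 1 + 1 + 1 + 1 + 1 + 1 + 0 = 7 ≡ 1 (mod 2).
  s_2 = 1 + 0 + 1 + 0 + 1 + 1 + 1 + 0 = 5 ≡ 1 (mod 2).
  s_3 = 1 + 0 + 1 + 0 + 1 + 1 + 1 + 0 = 5 ≡ 1 (mod 2).
  s_4 = 0 + 0 + 0 + 0 + 1 + 1 + 1 + 0 = 3 ≡ 1 (mod 2).
s = (1, 1, 1, 1)^T — this equals column 15 of H (binary 1111), so error is at position 15.
Correct: flip bit 15 of r = 010101011111110 to get c = 010101011111111.


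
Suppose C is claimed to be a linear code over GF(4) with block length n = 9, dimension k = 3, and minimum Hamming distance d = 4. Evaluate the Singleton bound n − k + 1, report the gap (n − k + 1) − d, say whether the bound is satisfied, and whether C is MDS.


Singleton RHS = n − k + 1 = 7, slack = 3, bound satisfied, not MDS.

Singleton bound: d ≤ n − k + 1.
Here n = 9, k = 3, so n − k + 1 = 7.
Given d = 4, check d ≤ 7: YES.
Slack = (n − k + 1) − d = 3.
The code is NOT MDS (slack = 3 > 0).
Description: the claimed parameters are [9, 3, 4]_4; such a code would be non-MDS.


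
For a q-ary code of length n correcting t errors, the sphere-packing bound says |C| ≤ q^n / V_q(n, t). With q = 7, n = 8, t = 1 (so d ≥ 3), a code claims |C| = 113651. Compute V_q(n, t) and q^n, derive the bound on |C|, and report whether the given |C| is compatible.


V_q(n, t) = 49, q^n = 5764801, Hamming bound = 117649, |C| = 113651 ≤ bound (satisfied).

Step 1: Compute V_q(n, t) = Σ_{j=0}^1 C(n, j) (q−1)^j.
  j = 0: C(8,0)·(6)^0 = 1·1 = 1.
  j = 1: C(8,1)·(6)^1 = 8·6 = 48.
  V_q(n, t) = 1 + 48 = 49.
Step 2: q^n = 7^8 = 5764801.
Step 3: Hamming bound ⌊q^n / V_q(n,t)⌋ = ⌊5764801/49⌋ = 117649.
Step 4: Compare |C| = 113651 to 117649: satisfied.
The claimed |C| lies below the Hamming bound.


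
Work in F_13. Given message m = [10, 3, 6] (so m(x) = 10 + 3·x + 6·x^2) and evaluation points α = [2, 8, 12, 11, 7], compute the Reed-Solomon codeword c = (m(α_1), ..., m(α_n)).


c = [1, 2, 0, 2, 0]

Message polynomial: m(x) = 10 + 3·x + 6·x^2 (mod 13).
For each evaluation point α_i, compute m(α_i) mod 13:
  α_1 = 2: Horner steps 6 → 2 → 1, so m(2) = 1.
  α_2 = 8: Horner steps 6 → 12 → 2, so m(8) = 2.
  α_3 = 12: Horner steps 6 → 10 → 0, so m(12) = 0.
  α_4 = 11: Horner steps 6 → 4 → 2, so m(11) = 2.
  α_5 = 7: Horner steps 6 → 6 → 0, so m(7) = 0.
Codeword c = [1, 2, 0, 2, 0] ∈ F_13^5.


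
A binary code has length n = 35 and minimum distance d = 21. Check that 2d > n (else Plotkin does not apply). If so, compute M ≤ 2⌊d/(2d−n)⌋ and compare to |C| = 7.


Plotkin bound M ≤ 6; given |C| = 7 > bound (violated).

Check applicability: 2d = 42, n = 35.
2d − n = 7 > 0, so Plotkin applies.
Compute d/(2d−n) = 21/7 ≈ 3.0000.
⌊d/(2d−n)⌋ = 3.
Plotkin bound: M ≤ 2·3 = 6.
Given |C| = 7, check: VIOLATED.
This |C| is above the Plotkin bound, so no binary code with n = 35, d = 21 and 7 codewords exists.


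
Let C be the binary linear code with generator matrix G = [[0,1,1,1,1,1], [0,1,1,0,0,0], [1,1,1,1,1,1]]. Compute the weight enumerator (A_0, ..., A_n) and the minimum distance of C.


Weight distribution: A_0 = 1, A_1 = 1, A_2 = 1, A_3 = 2, A_4 = 1, A_5 = 1, A_6 = 1. Minimum distance d = 1.

Enumerate all 2^3 = 8 messages m ∈ F_2^3.
For each, compute codeword c = mG in F_2^6, then tally its weight.
  m = 000 → c = 000000, weight = 0.
  m = 100 → c = 011111, weight = 5.
  m = 010 → c = 011000, weight = 2.
  m = 110 → c = 000111, weight = 3.
  m = 001 → c = 111111, weight = 6.
  m = 101 → c = 100000, weight = 1.
  m = 011 → c = 100111, weight = 4.
  m = 111 → c = 111000, weight = 3.
Tally weights:
  weight 0: 1 codewords.
  weight 1: 1 codewords.
  weight 2: 1 codewords.
  weight 3: 2 codewords.
  weight 4: 1 codewords.
  weight 5: 1 codewords.
  weight 6: 1 codewords.
Minimum distance d = smallest w > 0 with A_w > 0 = 1.
Sanity: Σ A_w = 8 = 2^3 = 8 ✓.


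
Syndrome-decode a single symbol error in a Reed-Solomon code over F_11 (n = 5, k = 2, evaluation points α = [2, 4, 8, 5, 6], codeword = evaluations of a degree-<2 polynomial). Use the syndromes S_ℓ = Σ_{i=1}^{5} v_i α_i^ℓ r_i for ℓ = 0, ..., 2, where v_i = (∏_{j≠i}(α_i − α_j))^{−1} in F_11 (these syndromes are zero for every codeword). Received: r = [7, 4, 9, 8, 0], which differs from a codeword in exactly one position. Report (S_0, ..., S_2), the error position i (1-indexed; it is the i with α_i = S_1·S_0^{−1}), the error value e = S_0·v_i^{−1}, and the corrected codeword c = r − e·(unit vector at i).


S = (9, 10, 5), error at position 5, error magnitude e = 10, c = [7, 4, 9, 8, 1].

Step 1: column multipliers v_i = (∏_{j≠i}(α_i − α_j))^{−1} mod 11.
  i = 1 (α = 2): (2−4)(2−8)(2−5)(2−6) = (−2)·(−6)·(−3)·(−4) = 144 ≡ 1, so v_1 = 1^{−1} = 1 (mod 11).
  i = 2 (α = 4): (4−2)(4−8)(4−5)(4−6) = 2·(−4)·(−1)·(−2) = −16 ≡ 6, so v_2 = 6^{−1} = 2 (mod 11).
  i = 3 (α = 8): (8−2)(8−4)(8−5)(8−6) = 6·4·3·2 = 144 ≡ 1, so v_3 = 1^{−1} = 1 (mod 11).
  i = 4 (α = 5): (5−2)(5−4)(5−8)(5−6) = 3·1·(−3)·(−1) = 9 ≡ 9, so v_4 = 9^{−1} = 5 (mod 11).
  i = 5 (α = 6): (6−2)(6−4)(6−8)(6−5) = 4·2·(−2)·1 = −16 ≡ 6, so v_5 = 6^{−1} = 2 (mod 11).
  v = [1, 2, 1, 5, 2].
Step 2: syndromes of r = [7, 4, 9, 8, 0] (all sums mod 11).
  S_0 = Σ v_i r_i = 1·7 + 2·4 + 1·9 + 5·8 + 2·0 = 64 ≡ 9.
  S_1 = Σ v_i α_i r_i = 1·2·7 + 2·4·4 + 1·8·9 + 5·5·8 + 2·6·0 = 318 ≡ 10.
  α_i^2 mod 11 = [4, 5, 9, 3, 3].
  S_2 = Σ v_i α_i^2 r_i = 1·4·7 + 2·5·4 + 1·9·9 + 5·3·8 + 2·3·0 = 269 ≡ 5.
  S = (9, 10, 5) ≠ 0, so r is not a codeword (an error is present).
Step 3: locate the error. For a single error e at position i, S_ℓ = v_i·e·α_i^ℓ, so α_err = S_1/S_0.
  S_0^{−1} = 9^{−1} = 5 (mod 11), so α_err = 10·5 = 50 ≡ 6 = α_5. Error position i = 5.
  Consistency check: S_2/S_1 = 5·10 = 50 ≡ 6 = α_err ✓ (single-error assumption holds).
Step 4: error magnitude e = S_0/v_5 = S_0·∏_{j≠5}(α_5 − α_j) = 9·6 = 54 ≡ 10 (mod 11).
Step 5: correct position 5: c_5 = r_5 − e = 0 − 10 ≡ 1 (mod 11). Hence c = [7, 4, 9, 8, 1].
  Check: interpolating c through the α_i gives m(x) = 10 + 4·x (degree < 2) with m(α_i) = c_i for every i, so c is indeed a codeword.


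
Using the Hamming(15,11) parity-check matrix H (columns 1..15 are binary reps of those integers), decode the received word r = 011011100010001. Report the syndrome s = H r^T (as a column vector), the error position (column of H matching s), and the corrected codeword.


s = (0, 0, 0, 1)^T, error position = 1, corrected codeword c = 111011100010001

Compute s = H r^T mod 2 one row at a time:
  s_1 = 0 + 0 + 0 + 1 + 0 + 0 + 0 + 1 = 2 ≡ 0 (mod 2).
  s_2 = 0 + 1 + 1 + 1 + 0 + 0 + 0 + 1 = 4 ≡ 0 (mod 2).
  s_3 = 1 + 1 + 1 + 1 + 0 + 1 + 0 + 1 = 6 ≡ 0 (mod 2).
  s_4 = 0 + 1 + 1 + 1 + 0 + 1 + 0 + 1 = 5 ≡ 1 (mod 2).
s = (0, 0, 0, 1)^T — this equals column 1 of H (binary 0001), so error is at position 1.
Correct: flip bit 1 of r = 011011100010001 to get c = 111011100010001.


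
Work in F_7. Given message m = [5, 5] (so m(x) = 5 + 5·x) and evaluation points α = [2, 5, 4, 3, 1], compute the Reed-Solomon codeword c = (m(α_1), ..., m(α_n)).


c = [1, 2, 4, 6, 3]

Message polynomial: m(x) = 5 + 5·x (mod 7).
For each evaluation point α_i, compute m(α_i) mod 7:
  α_1 = 2: Horner steps 5 → 1, so m(2) = 1.
  α_2 = 5: Horner steps 5 → 2, so m(5) = 2.
  α_3 = 4: Horner steps 5 → 4, so m(4) = 4.
  α_4 = 3: Horner steps 5 → 6, so m(3) = 6.
  α_5 = 1: Horner steps 5 → 3, so m(1) = 3.
Codeword c = [1, 2, 4, 6, 3] ∈ F_7^5.


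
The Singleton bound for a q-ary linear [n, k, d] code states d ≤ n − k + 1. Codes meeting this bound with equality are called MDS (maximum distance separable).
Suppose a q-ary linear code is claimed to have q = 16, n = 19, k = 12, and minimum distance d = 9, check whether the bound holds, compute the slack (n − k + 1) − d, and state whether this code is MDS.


Singleton RHS = n − k + 1 = 8, slack = -1, bound violated (no such code; not MDS).

Singleton bound: d ≤ n − k + 1.
Here n = 19, k = 12, so n − k + 1 = 8.
Given d = 9, check d ≤ 8: NO.
Slack = (n − k + 1) − d = -1.
The slack is negative: d = 9 exceeds n − k + 1 = 8 by 1, so the Singleton bound is violated and no linear [19, 12, 9]_16 code can exist. In particular it is not MDS (MDS requires d = n − k + 1 exactly).
Description: the claimed parameters are [19, 12, 9]_16; such a code would be impossible (violates the Singleton bound).


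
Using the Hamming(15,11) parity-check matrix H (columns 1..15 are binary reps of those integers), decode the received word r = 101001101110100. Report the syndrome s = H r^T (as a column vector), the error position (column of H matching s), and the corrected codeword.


s = (0, 1, 1, 0)^T, error position = 6, corrected codeword c = 101000101110100

Compute s = H r^T mod 2 one row at a time:
  s_1 = 0 + 1 + 1 + 1 + 0 + 1 + 0 + 0 = 4 ≡ 0 (mod 2).
  s_2 = 0 + 0 + 1 + 1 + 0 + 1 + 0 + 0 = 3 ≡ 1 (mod 2).
  s_3 = 0 + 1 + 1 + 1 + 1 + 1 + 0 + 0 = 5 ≡ 1 (mod 2).
  s_4 = 1 + 1 + 0 + 1 + 1 + 1 + 1 + 0 = 6 ≡ 0 (mod 2).
s = (0, 1, 1, 0)^T — this equals column 6 of H (binary 0110), so error is at position 6.
Correct: flip bit 6 of r = 101001101110100 to get c = 101000101110100.


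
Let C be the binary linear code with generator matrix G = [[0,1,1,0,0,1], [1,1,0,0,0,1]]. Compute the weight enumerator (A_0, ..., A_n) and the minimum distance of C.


Weight distribution: A_0 = 1, A_2 = 1, A_3 = 2. Minimum distance d = 2.

Enumerate all 2^2 = 4 messages m ∈ F_2^2.
For each, compute codeword c = mG in F_2^6, then tally its weight.
  m = 00 → c = 000000, weight = 0.
  m = 10 → c = 011001, weight = 3.
  m = 01 → c = 110001, weight = 3.
  m = 11 → c = 101000, weight = 2.
Tally weights:
  weight 0: 1 codewords.
  weight 2: 1 codewords.
  weight 3: 2 codewords.
Minimum distance d = smallest w > 0 with A_w > 0 = 2.
Sanity: Σ A_w = 4 = 2^2 = 4 ✓.


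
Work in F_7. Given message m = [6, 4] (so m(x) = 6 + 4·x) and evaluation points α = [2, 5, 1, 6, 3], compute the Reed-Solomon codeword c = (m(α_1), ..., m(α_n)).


c = [0, 5, 3, 2, 4]

Message polynomial: m(x) = 6 + 4·x (mod 7).
For each evaluation point α_i, compute m(α_i) mod 7:
  α_1 = 2: Horner steps 4 → 0, so m(2) = 0.
  α_2 = 5: Horner steps 4 → 5, so m(5) = 5.
  α_3 = 1: Horner steps 4 → 3, so m(1) = 3.
  α_4 = 6: Horner steps 4 → 2, so m(6) = 2.
  α_5 = 3: Horner steps 4 → 4, so m(3) = 4.
Codeword c = [0, 5, 3, 2, 4] ∈ F_7^5.


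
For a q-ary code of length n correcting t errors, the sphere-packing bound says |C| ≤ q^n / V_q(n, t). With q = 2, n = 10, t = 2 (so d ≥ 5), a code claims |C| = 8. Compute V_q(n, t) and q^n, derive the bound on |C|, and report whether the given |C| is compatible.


V_q(n, t) = 56, q^n = 1024, Hamming bound = 18, |C| = 8 ≤ bound (satisfied).

Step 1: Compute V_q(n, t) = Σ_{j=0}^2 C(n, j) (q−1)^j.
  j = 0: C(10,0)·(1)^0 = 1·1 = 1.
  j = 1: C(10,1)·(1)^1 = 10·1 = 10.
  j = 2: C(10,2)·(1)^2 = 45·1 = 45.
  V_q(n, t) = 1 + 10 + 45 = 56.
Step 2: q^n = 2^10 = 1024.
Step 3: Hamming bound ⌊q^n / V_q(n,t)⌋ = ⌊1024/56⌋ = 18.
Step 4: Compare |C| = 8 to 18: satisfied.
The claimed |C| lies below the Hamming bound.


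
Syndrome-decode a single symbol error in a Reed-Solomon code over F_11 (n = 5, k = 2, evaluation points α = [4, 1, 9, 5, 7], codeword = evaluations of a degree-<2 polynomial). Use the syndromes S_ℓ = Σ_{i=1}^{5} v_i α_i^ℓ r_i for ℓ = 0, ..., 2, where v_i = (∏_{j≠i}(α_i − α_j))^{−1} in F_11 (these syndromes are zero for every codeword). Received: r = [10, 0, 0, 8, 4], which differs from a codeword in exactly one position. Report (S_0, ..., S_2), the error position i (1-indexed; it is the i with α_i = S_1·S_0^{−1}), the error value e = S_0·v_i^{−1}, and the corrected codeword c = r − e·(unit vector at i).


S = (7, 7, 7), error at position 2, error magnitude e = 6, c = [10, 5, 0, 8, 4].

Step 1: column multipliers v_i = (∏_{j≠i}(α_i − α_j))^{−1} mod 11.
  i = 1 (α = 4): (4−1)(4−9)(4−5)(4−7) = 3·(−5)·(−1)·(−3) = −45 ≡ 10, so v_1 = 10^{−1} = 10 (mod 11).
  i = 2 (α = 1): (1−4)(1−9)(1−5)(1−7) = (−3)·(−8)·(−4)·(−6) = 576 ≡ 4, so v_2 = 4^{−1} = 3 (mod 11).
  i = 3 (α = 9): (9−4)(9−1)(9−5)(9−7) = 5·8·4·2 = 320 ≡ 1, so v_3 = 1^{−1} = 1 (mod 11).
  i = 4 (α = 5): (5−4)(5−1)(5−9)(5−7) = 1·4·(−4)·(−2) = 32 ≡ 10, so v_4 = 10^{−1} = 10 (mod 11).
  i = 5 (α = 7): (7−4)(7−1)(7−9)(7−5) = 3·6·(−2)·2 = −72 ≡ 5, so v_5 = 5^{−1} = 9 (mod 11).
  v = [10, 3, 1, 10, 9].
Step 2: syndromes of r = [10, 0, 0, 8, 4] (all sums mod 11).
  S_0 = Σ v_i r_i = 10·10 + 3·0 + 1·0 + 10·8 + 9·4 = 216 ≡ 7.
  S_1 = Σ v_i α_i r_i = 10·4·10 + 3·1·0 + 1·9·0 + 10·5·8 + 9·7·4 = 1052 ≡ 7.
  α_i^2 mod 11 = [5, 1, 4, 3, 5].
  S_2 = Σ v_i α_i^2 r_i = 10·5·10 + 3·1·0 + 1·4·0 + 10·3·8 + 9·5·4 = 920 ≡ 7.
  S = (7, 7, 7) ≠ 0, so r is not a codeword (an error is present).
Step 3: locate the error. For a single error e at position i, S_ℓ = v_i·e·α_i^ℓ, so α_err = S_1/S_0.
  S_0^{−1} = 7^{−1} = 8 (mod 11), so α_err = 7·8 = 56 ≡ 1 = α_2. Error position i = 2.
  Consistency check: S_2/S_1 = 7·8 = 56 ≡ 1 = α_err ✓ (single-error assumption holds).
Step 4: error magnitude e = S_0/v_2 = S_0·∏_{j≠2}(α_2 − α_j) = 7·4 = 28 ≡ 6 (mod 11).
Step 5: correct position 2: c_2 = r_2 − e = 0 − 6 ≡ 5 (mod 11). Hence c = [10, 5, 0, 8, 4].
  Check: interpolating c through the α_i gives m(x) = 7 + 9·x (degree < 2) with m(α_i) = c_i for every i, so c is indeed a codeword.


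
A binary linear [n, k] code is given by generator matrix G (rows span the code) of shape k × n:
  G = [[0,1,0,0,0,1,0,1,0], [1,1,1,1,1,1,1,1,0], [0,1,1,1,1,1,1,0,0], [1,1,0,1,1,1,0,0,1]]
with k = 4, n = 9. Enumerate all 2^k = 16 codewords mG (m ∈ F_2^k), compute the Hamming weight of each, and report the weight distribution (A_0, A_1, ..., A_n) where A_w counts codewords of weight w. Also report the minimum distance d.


Weight distribution: A_0 = 1, A_2 = 1, A_3 = 3, A_4 = 2, A_5 = 4, A_6 = 3, A_7 = 1, A_8 = 1. Minimum distance d = 2.

Enumerate all 2^4 = 16 messages m ∈ F_2^4.
For each, compute codeword c = mG in F_2^9, then tally its weight.
  m = 0000 → c = 000000000, weight = 0.
  m = 1000 → c = 010001010, weight = 3.
  m = 0100 → c = 111111110, weight = 8.
  m = 1100 → c = 101110100, weight = 5.
  m = 0010 → c = 011111100, weight = 6.
  m = 1010 → c = 001110110, weight = 5.
  m = 0110 → c = 100000010, weight = 2.
  m = 1110 → c = 110001000, weight = 3.
  m = 0001 → c = 110111001, weight = 6.
  m = 1001 → c = 100110011, weight = 5.
  m = 0101 → c = 001000111, weight = 4.
  m = 1101 → c = 011001101, weight = 5.
  m = 0011 → c = 101000101, weight = 4.
  m = 1011 → c = 111001111, weight = 7.
  m = 0111 → c = 010111011, weight = 6.
  m = 1111 → c = 000110001, weight = 3.
Tally weights:
  weight 0: 1 codewords.
  weight 2: 1 codewords.
  weight 3: 3 codewords.
  weight 4: 2 codewords.
  weight 5: 4 codewords.
  weight 6: 3 codewords.
  weight 7: 1 codewords.
  weight 8: 1 codewords.
Minimum distance d = smallest w > 0 with A_w > 0 = 2.
Sanity: Σ A_w = 16 = 2^4 = 16 ✓.


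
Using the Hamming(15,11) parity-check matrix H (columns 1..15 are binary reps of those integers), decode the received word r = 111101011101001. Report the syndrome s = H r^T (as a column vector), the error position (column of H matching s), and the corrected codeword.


s = (1, 0, 1, 0)^T, error position = 10, corrected codeword c = 111101011001001

Compute s = H r^T mod 2 one row at a time:
  s_1 = 1 + 1 + 1 + 0 + 1 + 0 + 0 + 1 = 5 ≡ 1 (mod 2).
  s_2 = 1 + 0 + 1 + 0 + 1 + 0 + 0 + 1 = 4 ≡ 0 (mod 2).
  s_3 = 1 + 1 + 1 + 0 + 1 + 0 + 0 + 1 = 5 ≡ 1 (mod 2).
  s_4 = 1 + 1 + 0 + 0 + 1 + 0 + 0 + 1 = 4 ≡ 0 (mod 2).
s = (1, 0, 1, 0)^T — this equals column 10 of H (binary 1010), so error is at position 10.
Correct: flip bit 10 of r = 111101011101001 to get c = 111101011001001.


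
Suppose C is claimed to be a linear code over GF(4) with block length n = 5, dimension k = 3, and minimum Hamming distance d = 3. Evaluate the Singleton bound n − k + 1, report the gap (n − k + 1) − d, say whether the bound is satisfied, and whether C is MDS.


Singleton RHS = n − k + 1 = 3, slack = 0, bound satisfied, MDS.

Singleton bound: d ≤ n − k + 1.
Here n = 5, k = 3, so n − k + 1 = 3.
Given d = 3, check d ≤ 3: YES.
Slack = (n − k + 1) − d = 0.
The code is MDS (slack = 0).
Description: the claimed parameters are [5, 3, 3]_4; such a code would be MDS (meets Singleton bound).


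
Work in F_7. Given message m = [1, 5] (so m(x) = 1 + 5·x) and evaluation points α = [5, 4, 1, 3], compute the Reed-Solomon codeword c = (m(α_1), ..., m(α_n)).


c = [5, 0, 6, 2]

Message polynomial: m(x) = 1 + 5·x (mod 7).
For each evaluation point α_i, compute m(α_i) mod 7:
  α_1 = 5: Horner steps 5 → 5, so m(5) = 5.
  α_2 = 4: Horner steps 5 → 0, so m(4) = 0.
  α_3 = 1: Horner steps 5 → 6, so m(1) = 6.
  α_4 = 3: Horner steps 5 → 2, so m(3) = 2.
Codeword c = [5, 0, 6, 2] ∈ F_7^4.


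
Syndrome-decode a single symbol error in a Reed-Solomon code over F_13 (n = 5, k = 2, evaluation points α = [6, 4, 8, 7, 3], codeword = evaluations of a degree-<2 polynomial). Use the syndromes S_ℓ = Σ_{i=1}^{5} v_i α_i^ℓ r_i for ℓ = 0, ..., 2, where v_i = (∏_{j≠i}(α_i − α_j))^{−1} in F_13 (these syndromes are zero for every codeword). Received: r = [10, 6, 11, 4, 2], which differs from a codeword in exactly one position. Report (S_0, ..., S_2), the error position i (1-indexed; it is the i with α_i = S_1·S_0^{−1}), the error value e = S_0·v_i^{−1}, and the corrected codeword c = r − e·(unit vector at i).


S = (5, 7, 2), error at position 2, error magnitude e = 10, c = [10, 9, 11, 4, 2].

Step 1: column multipliers v_i = (∏_{j≠i}(α_i − α_j))^{−1} mod 13.
  i = 1 (α = 6): (6−4)(6−8)(6−7)(6−3) = 2·(−2)·(−1)·3 = 12 ≡ 12, so v_1 = 12^{−1} = 12 (mod 13).
  i = 2 (α = 4): (4−6)(4−8)(4−7)(4−3) = (−2)·(−4)·(−3)·1 = −24 ≡ 2, so v_2 = 2^{−1} = 7 (mod 13).
  i = 3 (α = 8): (8−6)(8−4)(8−7)(8−3) = 2·4·1·5 = 40 ≡ 1, so v_3 = 1^{−1} = 1 (mod 13).
  i = 4 (α = 7): (7−6)(7−4)(7−8)(7−3) = 1·3·(−1)·4 = −12 ≡ 1, so v_4 = 1^{−1} = 1 (mod 13).
  i = 5 (α = 3): (3−6)(3−4)(3−8)(3−7) = (−3)·(−1)·(−5)·(−4) = 60 ≡ 8, so v_5 = 8^{−1} = 5 (mod 13).
  v = [12, 7, 1, 1, 5].
Step 2: syndromes of r = [10, 6, 11, 4, 2] (all sums mod 13).
  S_0 = Σ v_i r_i = 12·10 + 7·6 + 1·11 + 1·4 + 5·2 = 187 ≡ 5.
  S_1 = Σ v_i α_i r_i = 12·6·10 + 7·4·6 + 1·8·11 + 1·7·4 + 5·3·2 = 1034 ≡ 7.
  α_i^2 mod 13 = [10, 3, 12, 10, 9].
  S_2 = Σ v_i α_i^2 r_i = 12·10·10 + 7·3·6 + 1·12·11 + 1·10·4 + 5·9·2 = 1588 ≡ 2.
  S = (5, 7, 2) ≠ 0, so r is not a codeword (an error is present).
Step 3: locate the error. For a single error e at position i, S_ℓ = v_i·e·α_i^ℓ, so α_err = S_1/S_0.
  S_0^{−1} = 5^{−1} = 8 (mod 13), so α_err = 7·8 = 56 ≡ 4 = α_2. Error position i = 2.
  Consistency check: S_2/S_1 = 2·2 = 4 ≡ 4 = α_err ✓ (single-error assumption holds).
Step 4: error magnitude e = S_0/v_2 = S_0·∏_{j≠2}(α_2 − α_j) = 5·2 = 10 ≡ 10 (mod 13).
Step 5: correct position 2: c_2 = r_2 − e = 6 − 10 ≡ 9 (mod 13). Hence c = [10, 9, 11, 4, 2].
  Check: interpolating c through the α_i gives m(x) = 7 + 7·x (degree < 2) with m(α_i) = c_i for every i, so c is indeed a codeword.


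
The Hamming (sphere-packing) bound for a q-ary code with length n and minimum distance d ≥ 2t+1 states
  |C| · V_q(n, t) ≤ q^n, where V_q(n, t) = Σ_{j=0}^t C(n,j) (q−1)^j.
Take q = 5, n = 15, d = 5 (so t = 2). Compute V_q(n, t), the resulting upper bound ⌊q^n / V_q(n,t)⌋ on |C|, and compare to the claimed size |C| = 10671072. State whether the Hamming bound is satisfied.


V_q(n, t) = 1741, q^n = 30517578125, Hamming bound = 17528764, |C| = 10671072 ≤ bound (satisfied).

Step 1: Compute V_q(n, t) = Σ_{j=0}^2 C(n, j) (q−1)^j.
  j = 0: C(15,0)·(4)^0 = 1·1 = 1.
  j = 1: C(15,1)·(4)^1 = 15·4 = 60.
  j = 2: C(15,2)·(4)^2 = 105·16 = 1680.
  V_q(n, t) = 1 + 60 + 1680 = 1741.
Step 2: q^n = 5^15 = 30517578125.
Step 3: Hamming bound ⌊q^n / V_q(n,t)⌋ = ⌊30517578125/1741⌋ = 17528764.
Step 4: Compare |C| = 10671072 to 17528764: satisfied.
The claimed |C| lies below the Hamming bound.


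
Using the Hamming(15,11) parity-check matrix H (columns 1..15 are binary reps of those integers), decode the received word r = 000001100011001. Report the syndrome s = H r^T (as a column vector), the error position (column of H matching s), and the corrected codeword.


s = (1, 0, 0, 1)^T, error position = 9, corrected codeword c = 000001101011001

Compute s = H r^T mod 2 one row at a time:
  s_1 = 0 + 0 + 0 + 1 + 1 + 0 + 0 + 1 = 3 ≡ 1 (mod 2).
  s_2 = 0 + 0 + 1 + 1 + 1 + 0 + 0 + 1 = 4 ≡ 0 (mod 2).
  s_3 = 0 + 0 + 1 + 1 + 0 + 1 + 0 + 1 = 4 ≡ 0 (mod 2).
  s_4 = 0 + 0 + 0 + 1 + 0 + 1 + 0 + 1 = 3 ≡ 1 (mod 2).
s = (1, 0, 0, 1)^T — this equals column 9 of H (binary 1001), so error is at position 9.
Correct: flip bit 9 of r = 000001100011001 to get c = 000001101011001.


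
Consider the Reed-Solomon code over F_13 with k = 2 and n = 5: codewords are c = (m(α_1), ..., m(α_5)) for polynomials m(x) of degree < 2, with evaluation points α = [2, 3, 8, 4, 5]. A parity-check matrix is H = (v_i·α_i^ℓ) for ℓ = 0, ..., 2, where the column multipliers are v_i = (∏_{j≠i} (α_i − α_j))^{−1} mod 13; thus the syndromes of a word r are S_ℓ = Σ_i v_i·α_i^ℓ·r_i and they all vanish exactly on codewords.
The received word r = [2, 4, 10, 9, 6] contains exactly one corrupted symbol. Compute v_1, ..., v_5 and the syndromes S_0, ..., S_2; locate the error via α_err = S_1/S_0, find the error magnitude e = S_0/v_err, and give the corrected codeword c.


S = (6, 5, 2), error at position 2, error magnitude e = 5, c = [2, 12, 10, 9, 6].

Step 1: column multipliers v_i = (∏_{j≠i}(α_i − α_j))^{−1} mod 13.
  i = 1 (α = 2): (2−3)(2−8)(2−4)(2−5) = (−1)·(−6)·(−2)·(−3) = 36 ≡ 10, so v_1 = 10^{−1} = 4 (mod 13).
  i = 2 (α = 3): (3−2)(3−8)(3−4)(3−5) = 1·(−5)·(−1)·(−2) = −10 ≡ 3, so v_2 = 3^{−1} = 9 (mod 13).
  i = 3 (α = 8): (8−2)(8−3)(8−4)(8−5) = 6·5·4·3 = 360 ≡ 9, so v_3 = 9^{−1} = 3 (mod 13).
  i = 4 (α = 4): (4−2)(4−3)(4−8)(4−5) = 2·1·(−4)·(−1) = 8 ≡ 8, so v_4 = 8^{−1} = 5 (mod 13).
  i = 5 (α = 5): (5−2)(5−3)(5−8)(5−4) = 3·2·(−3)·1 = −18 ≡ 8, so v_5 = 8^{−1} = 5 (mod 13).
  v = [4, 9, 3, 5, 5].
Step 2: syndromes of r = [2, 4, 10, 9, 6] (all sums mod 13).
  S_0 = Σ v_i r_i = 4·2 + 9·4 + 3·10 + 5·9 + 5·6 = 149 ≡ 6.
  S_1 = Σ v_i α_i r_i = 4·2·2 + 9·3·4 + 3·8·10 + 5·4·9 + 5·5·6 = 694 ≡ 5.
  α_i^2 mod 13 = [4, 9, 12, 3, 12].
  S_2 = Σ v_i α_i^2 r_i = 4·4·2 + 9·9·4 + 3·12·10 + 5·3·9 + 5·12·6 = 1211 ≡ 2.
  S = (6, 5, 2) ≠ 0, so r is not a codeword (an error is present).
Step 3: locate the error. For a single error e at position i, S_ℓ = v_i·e·α_i^ℓ, so α_err = S_1/S_0.
  S_0^{−1} = 6^{−1} = 11 (mod 13), so α_err = 5·11 = 55 ≡ 3 = α_2. Error position i = 2.
  Consistency check: S_2/S_1 = 2·8 = 16 ≡ 3 = α_err ✓ (single-error assumption holds).
Step 4: error magnitude e = S_0/v_2 = S_0·∏_{j≠2}(α_2 − α_j) = 6·3 = 18 ≡ 5 (mod 13).
Step 5: correct position 2: c_2 = r_2 − e = 4 − 5 ≡ 12 (mod 13). Hence c = [2, 12, 10, 9, 6].
  Check: interpolating c through the α_i gives m(x) = 8 + 10·x (degree < 2) with m(α_i) = c_i for every i, so c is indeed a codeword.


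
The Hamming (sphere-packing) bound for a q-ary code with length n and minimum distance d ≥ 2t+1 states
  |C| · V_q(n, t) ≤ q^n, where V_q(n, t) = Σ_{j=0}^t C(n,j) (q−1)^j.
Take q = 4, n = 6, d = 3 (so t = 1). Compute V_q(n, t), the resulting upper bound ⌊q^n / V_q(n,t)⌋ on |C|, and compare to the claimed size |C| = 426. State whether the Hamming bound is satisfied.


V_q(n, t) = 19, q^n = 4096, Hamming bound = 215, |C| = 426 > bound (violated).

Step 1: Compute V_q(n, t) = Σ_{j=0}^1 C(n, j) (q−1)^j.
  j = 0: C(6,0)·(3)^0 = 1·1 = 1.
  j = 1: C(6,1)·(3)^1 = 6·3 = 18.
  V_q(n, t) = 1 + 18 = 19.
Step 2: q^n = 4^6 = 4096.
Step 3: Hamming bound ⌊q^n / V_q(n,t)⌋ = ⌊4096/19⌋ = 215.
Step 4: Compare |C| = 426 to 215: violated.
The claimed |C| lies above the Hamming bound, so no 4-ary code of length 6 with d ≥ 3 can have 426 codewords.


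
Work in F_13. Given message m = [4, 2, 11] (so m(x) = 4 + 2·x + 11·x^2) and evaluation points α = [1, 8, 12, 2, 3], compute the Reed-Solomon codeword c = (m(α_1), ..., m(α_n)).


c = [4, 9, 0, 0, 5]

Message polynomial: m(x) = 4 + 2·x + 11·x^2 (mod 13).
For each evaluation point α_i, compute m(α_i) mod 13:
  α_1 = 1: Horner steps 11 → 0 → 4, so m(1) = 4.
  α_2 = 8: Horner steps 11 → 12 → 9, so m(8) = 9.
  α_3 = 12: Horner steps 11 → 4 → 0, so m(12) = 0.
  α_4 = 2: Horner steps 11 → 11 → 0, so m(2) = 0.
  α_5 = 3: Horner steps 11 → 9 → 5, so m(3) = 5.
Codeword c = [4, 9, 0, 0, 5] ∈ F_13^5.


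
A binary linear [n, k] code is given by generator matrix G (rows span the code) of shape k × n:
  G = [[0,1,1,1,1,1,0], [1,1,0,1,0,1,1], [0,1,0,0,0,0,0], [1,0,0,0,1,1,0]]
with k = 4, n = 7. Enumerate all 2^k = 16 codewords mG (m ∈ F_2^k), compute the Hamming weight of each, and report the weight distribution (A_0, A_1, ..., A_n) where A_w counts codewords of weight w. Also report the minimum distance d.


Weight distribution: A_0 = 1, A_1 = 1, A_3 = 4, A_4 = 7, A_5 = 3. Minimum distance d = 1.

Enumerate all 2^4 = 16 messages m ∈ F_2^4.
For each, compute codeword c = mG in F_2^7, then tally its weight.
  m = 0000 → c = 0000000, weight = 0.
  m = 1000 → c = 0111110, weight = 5.
  m = 0100 → c = 1101011, weight = 5.
  m = 1100 → c = 1010101, weight = 4.
  m = 0010 → c = 0100000, weight = 1.
  m = 1010 → c = 0011110, weight = 4.
  m = 0110 → c = 1001011, weight = 4.
  m = 1110 → c = 1110101, weight = 5.
  m = 0001 → c = 1000110, weight = 3.
  m = 1001 → c = 1111000, weight = 4.
  m = 0101 → c = 0101101, weight = 4.
  m = 1101 → c = 0010011, weight = 3.
  m = 0011 → c = 1100110, weight = 4.
  m = 1011 → c = 1011000, weight = 3.
  m = 0111 → c = 0001101, weight = 3.
  m = 1111 → c = 0110011, weight = 4.
Tally weights:
  weight 0: 1 codewords.
  weight 1: 1 codewords.
  weight 3: 4 codewords.
  weight 4: 7 codewords.
  weight 5: 3 codewords.
Minimum distance d = smallest w > 0 with A_w > 0 = 1.
Sanity: Σ A_w = 16 = 2^4 = 16 ✓.


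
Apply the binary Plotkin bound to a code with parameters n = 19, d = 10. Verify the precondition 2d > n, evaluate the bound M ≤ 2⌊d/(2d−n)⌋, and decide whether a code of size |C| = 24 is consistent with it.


Plotkin bound M ≤ 20; given |C| = 24 > bound (violated).

Check applicability: 2d = 20, n = 19.
2d − n = 1 > 0, so Plotkin applies.
Compute d/(2d−n) = 10/1 ≈ 10.0000.
⌊d/(2d−n)⌋ = 10.
Plotkin bound: M ≤ 2·10 = 20.
Given |C| = 24, check: VIOLATED.
This |C| is above the Plotkin bound, so no binary code with n = 19, d = 10 and 24 codewords exists.


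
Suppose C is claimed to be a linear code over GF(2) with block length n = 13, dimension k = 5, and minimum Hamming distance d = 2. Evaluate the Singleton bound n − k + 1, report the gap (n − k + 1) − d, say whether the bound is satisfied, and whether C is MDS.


Singleton RHS = n − k + 1 = 9, slack = 7, bound satisfied, not MDS.

Singleton bound: d ≤ n − k + 1.
Here n = 13, k = 5, so n − k + 1 = 9.
Given d = 2, check d ≤ 9: YES.
Slack = (n − k + 1) − d = 7.
The code is NOT MDS (slack = 7 > 0).
Description: the claimed parameters are [13, 5, 2]_2; such a code would be non-MDS.


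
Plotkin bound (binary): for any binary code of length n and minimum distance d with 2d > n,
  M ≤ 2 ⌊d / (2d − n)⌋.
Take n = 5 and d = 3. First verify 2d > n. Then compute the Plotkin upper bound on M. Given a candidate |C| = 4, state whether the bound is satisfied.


Plotkin bound M ≤ 6; given |C| = 4 ≤ bound (satisfied).

Check applicability: 2d = 6, n = 5.
2d − n = 1 > 0, so Plotkin applies.
Compute d/(2d−n) = 3/1 ≈ 3.0000.
⌊d/(2d−n)⌋ = 3.
Plotkin bound: M ≤ 2·3 = 6.
Given |C| = 4, check: satisfied.
This |C| is below the Plotkin bound.


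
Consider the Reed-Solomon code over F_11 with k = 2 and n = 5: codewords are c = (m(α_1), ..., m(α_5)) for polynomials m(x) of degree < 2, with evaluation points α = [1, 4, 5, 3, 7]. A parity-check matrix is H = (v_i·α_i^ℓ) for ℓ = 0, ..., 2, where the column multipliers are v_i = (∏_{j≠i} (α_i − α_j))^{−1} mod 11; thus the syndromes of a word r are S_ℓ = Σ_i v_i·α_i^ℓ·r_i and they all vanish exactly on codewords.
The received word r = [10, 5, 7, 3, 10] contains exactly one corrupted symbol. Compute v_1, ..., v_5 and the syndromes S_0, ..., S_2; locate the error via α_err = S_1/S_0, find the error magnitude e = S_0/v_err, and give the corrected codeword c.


S = (10, 4, 6), error at position 5, error magnitude e = 10, c = [10, 5, 7, 3, 0].

Step 1: column multipliers v_i = (∏_{j≠i}(α_i − α_j))^{−1} mod 11.
  i = 1 (α = 1): (1−4)(1−5)(1−3)(1−7) = (−3)·(−4)·(−2)·(−6) = 144 ≡ 1, so v_1 = 1^{−1} = 1 (mod 11).
  i = 2 (α = 4): (4−1)(4−5)(4−3)(4−7) = 3·(−1)·1·(−3) = 9 ≡ 9, so v_2 = 9^{−1} = 5 (mod 11).
  i = 3 (α = 5): (5−1)(5−4)(5−3)(5−7) = 4·1·2·(−2) = −16 ≡ 6, so v_3 = 6^{−1} = 2 (mod 11).
  i = 4 (α = 3): (3−1)(3−4)(3−5)(3−7) = 2·(−1)·(−2)·(−4) = −16 ≡ 6, so v_4 = 6^{−1} = 2 (mod 11).
  i = 5 (α = 7): (7−1)(7−4)(7−5)(7−3) = 6·3·2·4 = 144 ≡ 1, so v_5 = 1^{−1} = 1 (mod 11).
  v = [1, 5, 2, 2, 1].
Step 2: syndromes of r = [10, 5, 7, 3, 10] (all sums mod 11).
  S_0 = Σ v_i r_i = 1·10 + 5·5 + 2·7 + 2·3 + 1·10 = 65 ≡ 10.
  S_1 = Σ v_i α_i r_i = 1·1·10 + 5·4·5 + 2·5·7 + 2·3·3 + 1·7·10 = 268 ≡ 4.
  α_i^2 mod 11 = [1, 5, 3, 9, 5].
  S_2 = Σ v_i α_i^2 r_i = 1·1·10 + 5·5·5 + 2·3·7 + 2·9·3 + 1·5·10 = 281 ≡ 6.
  S = (10, 4, 6) ≠ 0, so r is not a codeword (an error is present).
Step 3: locate the error. For a single error e at position i, S_ℓ = v_i·e·α_i^ℓ, so α_err = S_1/S_0.
  S_0^{−1} = 10^{−1} = 10 (mod 11), so α_err = 4·10 = 40 ≡ 7 = α_5. Error position i = 5.
  Consistency check: S_2/S_1 = 6·3 = 18 ≡ 7 = α_err ✓ (single-error assumption holds).
Step 4: error magnitude e = S_0/v_5 = S_0·∏_{j≠5}(α_5 − α_j) = 10·1 = 10 ≡ 10 (mod 11).
Step 5: correct position 5: c_5 = r_5 − e = 10 − 10 ≡ 0 (mod 11). Hence c = [10, 5, 7, 3, 0].
  Check: interpolating c through the α_i gives m(x) = 8 + 2·x (degree < 2) with m(α_i) = c_i for every i, so c is indeed a codeword.


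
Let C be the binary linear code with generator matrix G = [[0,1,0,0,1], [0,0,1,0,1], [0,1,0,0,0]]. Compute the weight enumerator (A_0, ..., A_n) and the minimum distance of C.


Weight distribution: A_0 = 1, A_1 = 3, A_2 = 3, A_3 = 1. Minimum distance d = 1.

Enumerate all 2^3 = 8 messages m ∈ F_2^3.
For each, compute codeword c = mG in F_2^5, then tally its weight.
  m = 000 → c = 00000, weight = 0.
  m = 100 → c = 01001, weight = 2.
  m = 010 → c = 00101, weight = 2.
  m = 110 → c = 01100, weight = 2.
  m = 001 → c = 01000, weight = 1.
  m = 101 → c = 00001, weight = 1.
  m = 011 → c = 01101, weight = 3.
  m = 111 → c = 00100, weight = 1.
Tally weights:
  weight 0: 1 codewords.
  weight 1: 3 codewords.
  weight 2: 3 codewords.
  weight 3: 1 codewords.
Minimum distance d = smallest w > 0 with A_w > 0 = 1.
Sanity: Σ A_w = 8 = 2^3 = 8 ✓.


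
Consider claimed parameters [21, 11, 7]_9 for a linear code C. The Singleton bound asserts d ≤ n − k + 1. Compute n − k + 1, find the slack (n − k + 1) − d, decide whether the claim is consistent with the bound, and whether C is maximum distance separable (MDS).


Singleton RHS = n − k + 1 = 11, slack = 4, bound satisfied, not MDS.

Singleton bound: d ≤ n − k + 1.
Here n = 21, k = 11, so n − k + 1 = 11.
Given d = 7, check d ≤ 11: YES.
Slack = (n − k + 1) − d = 4.
The code is NOT MDS (slack = 4 > 0).
Description: the claimed parameters are [21, 11, 7]_9; such a code would be non-MDS.


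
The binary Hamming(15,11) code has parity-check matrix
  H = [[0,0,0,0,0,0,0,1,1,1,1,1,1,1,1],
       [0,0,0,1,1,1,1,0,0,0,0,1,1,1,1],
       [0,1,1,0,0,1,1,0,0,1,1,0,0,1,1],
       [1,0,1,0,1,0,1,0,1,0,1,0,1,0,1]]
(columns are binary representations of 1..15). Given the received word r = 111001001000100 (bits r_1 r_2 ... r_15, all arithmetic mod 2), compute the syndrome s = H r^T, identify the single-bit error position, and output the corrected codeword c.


s = (0, 0, 1, 0)^T, error position = 2, corrected codeword c = 101001001000100

Compute s = H r^T mod 2 one row at a time:
  s_1 = 0 + 1 + 0 + 0 + 0 + 1 + 0 + 0 = 2 ≡ 0 (mod 2).
  s_2 = 0 + 0 + 1 + 0 + 0 + 1 + 0 + 0 = 2 ≡ 0 (mod 2).
  s_3 = 1 + 1 + 1 + 0 + 0 + 0 + 0 + 0 = 3 ≡ 1 (mod 2).
  s_4 = 1 + 1 + 0 + 0 + 1 + 0 + 1 + 0 = 4 ≡ 0 (mod 2).
s = (0, 0, 1, 0)^T — this equals column 2 of H (binary 0010), so error is at position 2.
Correct: flip bit 2 of r = 111001001000100 to get c = 101001001000100.


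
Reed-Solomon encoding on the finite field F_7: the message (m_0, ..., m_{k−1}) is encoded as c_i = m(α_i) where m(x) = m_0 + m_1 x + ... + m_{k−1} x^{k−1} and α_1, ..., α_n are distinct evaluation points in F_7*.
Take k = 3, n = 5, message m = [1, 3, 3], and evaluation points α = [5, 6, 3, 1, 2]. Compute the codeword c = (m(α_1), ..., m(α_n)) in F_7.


c = [0, 1, 2, 0, 5]

Message polynomial: m(x) = 1 + 3·x + 3·x^2 (mod 7).
For each evaluation point α_i, compute m(α_i) mod 7:
  α_1 = 5: Horner steps 3 → 4 → 0, so m(5) = 0.
  α_2 = 6: Horner steps 3 → 0 → 1, so m(6) = 1.
  α_3 = 3: Horner steps 3 → 5 → 2, so m(3) = 2.
  α_4 = 1: Horner steps 3 → 6 → 0, so m(1) = 0.
  α_5 = 2: Horner steps 3 → 2 → 5, so m(2) = 5.
Codeword c = [0, 1, 2, 0, 5] ∈ F_7^5.


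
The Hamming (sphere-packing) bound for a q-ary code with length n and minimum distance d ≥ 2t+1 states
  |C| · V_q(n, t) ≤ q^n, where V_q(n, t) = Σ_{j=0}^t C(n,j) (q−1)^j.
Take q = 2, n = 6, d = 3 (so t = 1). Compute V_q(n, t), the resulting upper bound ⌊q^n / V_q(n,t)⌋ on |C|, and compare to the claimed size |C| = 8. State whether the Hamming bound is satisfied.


V_q(n, t) = 7, q^n = 64, Hamming bound = 9, |C| = 8 ≤ bound (satisfied).

Step 1: Compute V_q(n, t) = Σ_{j=0}^1 C(n, j) (q−1)^j.
  j = 0: C(6,0)·(1)^0 = 1·1 = 1.
  j = 1: C(6,1)·(1)^1 = 6·1 = 6.
  V_q(n, t) = 1 + 6 = 7.
Step 2: q^n = 2^6 = 64.
Step 3: Hamming bound ⌊q^n / V_q(n,t)⌋ = ⌊64/7⌋ = 9.
Step 4: Compare |C| = 8 to 9: satisfied.
The claimed |C| lies below the Hamming bound.
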